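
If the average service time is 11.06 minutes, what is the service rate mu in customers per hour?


mu = 60 / avg_service_time = 60 / 11.06 = 5.42 per hour

5.42 per hour


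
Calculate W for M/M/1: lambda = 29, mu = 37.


W = 1/(mu - lambda) = 1/(37 - 29) = 0.125 hours

0.125 hours


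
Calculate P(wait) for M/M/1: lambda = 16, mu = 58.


P(wait) = rho = lambda/mu = 16/58 = 0.2759

0.2759


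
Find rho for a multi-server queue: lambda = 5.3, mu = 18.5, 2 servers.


rho = lambda / (c * mu) = 5.3 / (2 * 18.5) = 0.1432

0.1432


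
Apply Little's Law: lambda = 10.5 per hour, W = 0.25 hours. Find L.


L = lambda * W = 10.5 * 0.25 = 2.63

2.63


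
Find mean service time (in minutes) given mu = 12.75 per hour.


Mean service time = 60/mu = 60/12.75 = 4.71 minutes

4.71 minutes


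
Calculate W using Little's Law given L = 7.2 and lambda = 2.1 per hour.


W = L / lambda = 7.2 / 2.1 = 3.4286 hours

3.4286 hours


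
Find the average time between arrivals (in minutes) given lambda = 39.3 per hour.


Mean interarrival time = 60/lambda = 60/39.3 = 1.53 minutes

1.53 minutes


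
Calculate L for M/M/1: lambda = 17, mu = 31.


rho = 17/31; L = rho/(1-rho) = 1.21

1.21


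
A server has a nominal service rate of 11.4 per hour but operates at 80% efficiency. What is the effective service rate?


Effective rate = mu * efficiency = 11.4 * 0.8 = 9.12 per hour

9.12 per hour


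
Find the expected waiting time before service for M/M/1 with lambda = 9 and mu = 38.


rho = 9/38; Wq = rho/(mu - lambda) = 0.0082 hours

0.0082 hours


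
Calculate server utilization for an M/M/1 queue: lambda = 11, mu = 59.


rho = lambda/mu = 11/59 = 0.1864

0.1864


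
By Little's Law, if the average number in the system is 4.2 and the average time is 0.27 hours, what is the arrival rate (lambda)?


lambda = L / W = 4.2 / 0.27 = 15.56 per hour

15.56 per hour


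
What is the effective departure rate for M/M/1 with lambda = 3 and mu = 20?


For a stable queue (lambda < mu), throughput = lambda = 3 per hour

3 per hour


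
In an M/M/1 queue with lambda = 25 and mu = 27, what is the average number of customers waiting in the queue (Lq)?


rho = 25/27; Lq = rho^2/(1-rho) = 11.57

11.57


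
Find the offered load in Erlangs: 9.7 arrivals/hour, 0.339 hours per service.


Offered load a = lambda * E[S] = 9.7 * 0.339 = 3.29 Erlangs

3.29 Erlangs


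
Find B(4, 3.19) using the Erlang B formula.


B(N,A) = (A^N/N!) / sum(A^k/k!, k=0..N) with N=4, A=3.19 = 0.2271

0.2271


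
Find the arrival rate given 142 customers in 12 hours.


lambda = total arrivals / time = 142 / 12 = 11.83 per hour

11.83 per hour


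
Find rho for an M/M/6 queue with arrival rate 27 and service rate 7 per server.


rho = lambda/(c*mu) = 27/(6*7) = 0.6429

0.6429


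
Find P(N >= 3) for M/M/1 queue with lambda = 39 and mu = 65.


P(N >= 3) = rho^3 = (39/65)^3 = 0.216

0.216


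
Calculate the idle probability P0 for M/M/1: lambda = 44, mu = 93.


P0 = 1 - rho = 1 - 44/93 = 0.5269

0.5269


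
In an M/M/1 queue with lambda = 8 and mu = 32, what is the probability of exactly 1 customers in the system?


rho = 8/32; P(n) = (1-rho)*rho^n = (1-8/32)*(8/32)^1 = 0.1875

0.1875


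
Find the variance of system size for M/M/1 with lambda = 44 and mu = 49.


rho = 44/49; Var(N) = rho/(1-rho)^2 = 86.24

86.24


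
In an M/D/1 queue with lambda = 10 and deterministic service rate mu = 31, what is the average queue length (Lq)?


M/D/1: Lq = rho^2 / (2*(1-rho)) where rho = 10/31; Lq = 0.08

0.08


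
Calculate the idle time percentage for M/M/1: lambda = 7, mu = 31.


Idle fraction = (1 - rho) * 100 = (1 - 7/31) * 100 = 77.4%

77.4%


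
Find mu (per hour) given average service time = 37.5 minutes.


mu = 60 / avg_service_time = 60 / 37.5 = 1.6 per hour

1.6 per hour


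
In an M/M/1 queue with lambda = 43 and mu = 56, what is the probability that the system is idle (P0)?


P0 = 1 - rho = 1 - 43/56 = 0.2321

0.2321


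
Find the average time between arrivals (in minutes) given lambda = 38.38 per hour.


Mean interarrival time = 60/lambda = 60/38.38 = 1.56 minutes

1.56 minutes


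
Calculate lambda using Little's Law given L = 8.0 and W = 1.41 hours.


lambda = L / W = 8.0 / 1.41 = 5.67 per hour

5.67 per hour


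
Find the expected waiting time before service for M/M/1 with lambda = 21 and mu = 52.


rho = 21/52; Wq = rho/(mu - lambda) = 0.013 hours

0.013 hours


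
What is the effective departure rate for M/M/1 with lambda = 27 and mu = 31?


For a stable queue (lambda < mu), throughput = lambda = 27 per hour

27 per hour


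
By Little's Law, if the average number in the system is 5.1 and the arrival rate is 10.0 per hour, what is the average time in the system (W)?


W = L / lambda = 5.1 / 10.0 = 0.51 hours

0.51 hours


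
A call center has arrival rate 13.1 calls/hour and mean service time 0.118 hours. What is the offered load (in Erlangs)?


Offered load a = lambda * E[S] = 13.1 * 0.118 = 1.55 Erlangs

1.55 Erlangs


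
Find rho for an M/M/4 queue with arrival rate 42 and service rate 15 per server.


rho = lambda/(c*mu) = 42/(4*15) = 0.7

0.7


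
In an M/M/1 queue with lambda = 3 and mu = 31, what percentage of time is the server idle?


Idle fraction = (1 - rho) * 100 = (1 - 3/31) * 100 = 90.3%

90.3%


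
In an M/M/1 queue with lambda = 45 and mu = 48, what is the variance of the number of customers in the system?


rho = 45/48; Var(N) = rho/(1-rho)^2 = 240.0

240.0


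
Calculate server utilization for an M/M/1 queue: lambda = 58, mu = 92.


rho = lambda/mu = 58/92 = 0.6304

0.6304


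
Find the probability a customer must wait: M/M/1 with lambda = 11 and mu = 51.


P(wait) = rho = lambda/mu = 11/51 = 0.2157

0.2157


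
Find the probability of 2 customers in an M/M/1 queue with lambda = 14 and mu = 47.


rho = 14/47; P(n) = (1-rho)*rho^n = (1-14/47)*(14/47)^2 = 0.0623

0.0623


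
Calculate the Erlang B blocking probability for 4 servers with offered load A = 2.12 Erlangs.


B(N,A) = (A^N/N!) / sum(A^k/k!, k=0..N) with N=4, A=2.12 = 0.1079

0.1079


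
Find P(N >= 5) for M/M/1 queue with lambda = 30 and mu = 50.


P(N >= 5) = rho^5 = (30/50)^5 = 0.0778

0.0778


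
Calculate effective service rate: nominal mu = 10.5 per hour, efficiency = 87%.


Effective rate = mu * efficiency = 10.5 * 0.87 = 9.14 per hour

9.14 per hour


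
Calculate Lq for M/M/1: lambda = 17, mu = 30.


rho = 17/30; Lq = rho^2/(1-rho) = 0.74

0.74


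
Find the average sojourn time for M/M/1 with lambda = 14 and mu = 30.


W = 1/(mu - lambda) = 1/(30 - 14) = 0.0625 hours

0.0625 hours


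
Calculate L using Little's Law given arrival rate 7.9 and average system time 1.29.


L = lambda * W = 7.9 * 1.29 = 10.19

10.19


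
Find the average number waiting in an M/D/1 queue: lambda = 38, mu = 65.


M/D/1: Lq = rho^2 / (2*(1-rho)) where rho = 38/65; Lq = 0.41

0.41


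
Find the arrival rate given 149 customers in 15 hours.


lambda = total arrivals / time = 149 / 15 = 9.93 per hour

9.93 per hour


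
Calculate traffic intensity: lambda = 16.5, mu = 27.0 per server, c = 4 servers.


rho = lambda / (c * mu) = 16.5 / (4 * 27.0) = 0.1528

0.1528


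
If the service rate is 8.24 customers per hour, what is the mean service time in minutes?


Mean service time = 60/mu = 60/8.24 = 7.28 minutes

7.28 minutes


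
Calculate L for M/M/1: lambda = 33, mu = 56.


rho = 33/56; L = rho/(1-rho) = 1.43

1.43


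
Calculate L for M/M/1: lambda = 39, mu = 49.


rho = 39/49; L = rho/(1-rho) = 3.9

3.9


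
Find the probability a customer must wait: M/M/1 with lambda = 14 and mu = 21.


P(wait) = rho = lambda/mu = 14/21 = 0.6667

0.6667


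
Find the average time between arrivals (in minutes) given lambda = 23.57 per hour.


Mean interarrival time = 60/lambda = 60/23.57 = 2.55 minutes

2.55 minutes


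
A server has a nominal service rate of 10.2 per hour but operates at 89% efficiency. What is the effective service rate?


Effective rate = mu * efficiency = 10.2 * 0.89 = 9.08 per hour

9.08 per hour


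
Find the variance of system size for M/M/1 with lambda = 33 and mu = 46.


rho = 33/46; Var(N) = rho/(1-rho)^2 = 8.98

8.98


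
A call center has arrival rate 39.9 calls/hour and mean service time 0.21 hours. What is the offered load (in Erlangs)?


Offered load a = lambda * E[S] = 39.9 * 0.21 = 8.38 Erlangs

8.38 Erlangs


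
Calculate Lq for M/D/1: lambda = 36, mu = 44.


M/D/1: Lq = rho^2 / (2*(1-rho)) where rho = 36/44; Lq = 1.84

1.84


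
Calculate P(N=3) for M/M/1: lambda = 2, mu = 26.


rho = 2/26; P(n) = (1-rho)*rho^n = (1-2/26)*(2/26)^3 = 0.0004

0.0004


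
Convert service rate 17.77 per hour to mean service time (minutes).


Mean service time = 60/mu = 60/17.77 = 3.38 minutes

3.38 minutes


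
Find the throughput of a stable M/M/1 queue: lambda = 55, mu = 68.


For a stable queue (lambda < mu), throughput = lambda = 55 per hour

55 per hour


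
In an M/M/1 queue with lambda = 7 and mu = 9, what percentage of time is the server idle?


Idle fraction = (1 - rho) * 100 = (1 - 7/9) * 100 = 22.2%

22.2%


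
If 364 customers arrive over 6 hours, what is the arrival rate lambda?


lambda = total arrivals / time = 364 / 6 = 60.67 per hour

60.67 per hour


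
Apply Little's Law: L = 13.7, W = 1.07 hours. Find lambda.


lambda = L / W = 13.7 / 1.07 = 12.8 per hour

12.8 per hour


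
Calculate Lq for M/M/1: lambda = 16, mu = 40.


rho = 16/40; Lq = rho^2/(1-rho) = 0.27

0.27


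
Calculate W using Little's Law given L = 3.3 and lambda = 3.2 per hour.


W = L / lambda = 3.3 / 3.2 = 1.0313 hours

1.0313 hours


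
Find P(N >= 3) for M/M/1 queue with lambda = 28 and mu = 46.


P(N >= 3) = rho^3 = (28/46)^3 = 0.2255

0.2255


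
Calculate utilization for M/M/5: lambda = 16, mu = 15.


rho = lambda/(c*mu) = 16/(5*15) = 0.2133

0.2133


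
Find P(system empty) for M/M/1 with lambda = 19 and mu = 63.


P0 = 1 - rho = 1 - 19/63 = 0.6984

0.6984


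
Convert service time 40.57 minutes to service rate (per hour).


mu = 60 / avg_service_time = 60 / 40.57 = 1.48 per hour

1.48 per hour


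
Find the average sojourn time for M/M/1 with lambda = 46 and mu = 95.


W = 1/(mu - lambda) = 1/(95 - 46) = 0.0204 hours

0.0204 hours


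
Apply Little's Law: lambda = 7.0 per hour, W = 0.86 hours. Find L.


L = lambda * W = 7.0 * 0.86 = 6.02

6.02


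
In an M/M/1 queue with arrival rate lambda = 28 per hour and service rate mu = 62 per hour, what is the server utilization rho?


rho = lambda/mu = 28/62 = 0.4516

0.4516


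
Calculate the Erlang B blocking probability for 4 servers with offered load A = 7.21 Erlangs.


B(N,A) = (A^N/N!) / sum(A^k/k!, k=0..N) with N=4, A=7.21 = 0.5381

0.5381


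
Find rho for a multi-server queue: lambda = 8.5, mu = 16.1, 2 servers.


rho = lambda / (c * mu) = 8.5 / (2 * 16.1) = 0.264

0.264


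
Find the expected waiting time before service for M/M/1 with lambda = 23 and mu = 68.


rho = 23/68; Wq = rho/(mu - lambda) = 0.0075 hours

0.0075 hours


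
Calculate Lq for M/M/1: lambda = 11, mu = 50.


rho = 11/50; Lq = rho^2/(1-rho) = 0.06

0.06


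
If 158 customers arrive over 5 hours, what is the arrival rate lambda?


lambda = total arrivals / time = 158 / 5 = 31.6 per hour

31.6 per hour


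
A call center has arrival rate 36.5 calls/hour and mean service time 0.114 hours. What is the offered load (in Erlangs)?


Offered load a = lambda * E[S] = 36.5 * 0.114 = 4.16 Erlangs

4.16 Erlangs


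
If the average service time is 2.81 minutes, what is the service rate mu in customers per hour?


mu = 60 / avg_service_time = 60 / 2.81 = 21.35 per hour

21.35 per hour


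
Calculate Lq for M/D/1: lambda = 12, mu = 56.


M/D/1: Lq = rho^2 / (2*(1-rho)) where rho = 12/56; Lq = 0.03

0.03


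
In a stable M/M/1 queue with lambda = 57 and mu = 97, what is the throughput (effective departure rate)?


For a stable queue (lambda < mu), throughput = lambda = 57 per hour

57 per hour


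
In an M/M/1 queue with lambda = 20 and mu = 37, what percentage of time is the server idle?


Idle fraction = (1 - rho) * 100 = (1 - 20/37) * 100 = 45.9%

45.9%


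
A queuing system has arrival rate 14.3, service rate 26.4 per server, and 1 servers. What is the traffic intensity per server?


rho = lambda / (c * mu) = 14.3 / (1 * 26.4) = 0.5417

0.5417


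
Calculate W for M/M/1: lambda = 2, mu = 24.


W = 1/(mu - lambda) = 1/(24 - 2) = 0.0455 hours

0.0455 hours


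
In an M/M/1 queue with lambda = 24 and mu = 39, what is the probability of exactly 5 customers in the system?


rho = 24/39; P(n) = (1-rho)*rho^n = (1-24/39)*(24/39)^5 = 0.0339

0.0339


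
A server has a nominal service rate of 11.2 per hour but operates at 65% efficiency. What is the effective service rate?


Effective rate = mu * efficiency = 11.2 * 0.65 = 7.28 per hour

7.28 per hour


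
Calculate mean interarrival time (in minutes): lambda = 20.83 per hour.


Mean interarrival time = 60/lambda = 60/20.83 = 2.88 minutes

2.88 minutes


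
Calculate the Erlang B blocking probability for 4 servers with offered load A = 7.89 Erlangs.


B(N,A) = (A^N/N!) / sum(A^k/k!, k=0..N) with N=4, A=7.89 = 0.5699

0.5699


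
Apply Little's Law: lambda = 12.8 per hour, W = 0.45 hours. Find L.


L = lambda * W = 12.8 * 0.45 = 5.76

5.76


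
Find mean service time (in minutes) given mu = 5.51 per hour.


Mean service time = 60/mu = 60/5.51 = 10.89 minutes

10.89 minutes


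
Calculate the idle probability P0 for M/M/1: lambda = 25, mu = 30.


P0 = 1 - rho = 1 - 25/30 = 0.1667

0.1667


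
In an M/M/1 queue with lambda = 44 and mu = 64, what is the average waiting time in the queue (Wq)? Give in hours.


rho = 44/64; Wq = rho/(mu - lambda) = 0.0344 hours

0.0344 hours


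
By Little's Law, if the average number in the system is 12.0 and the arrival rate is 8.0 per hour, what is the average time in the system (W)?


W = L / lambda = 12.0 / 8.0 = 1.5 hours

1.5 hours


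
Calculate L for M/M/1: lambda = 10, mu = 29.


rho = 10/29; L = rho/(1-rho) = 0.53

0.53


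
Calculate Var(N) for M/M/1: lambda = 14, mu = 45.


rho = 14/45; Var(N) = rho/(1-rho)^2 = 0.66

0.66


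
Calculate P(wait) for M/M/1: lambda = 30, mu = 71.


P(wait) = rho = lambda/mu = 30/71 = 0.4225

0.4225


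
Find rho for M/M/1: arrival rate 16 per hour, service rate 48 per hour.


rho = lambda/mu = 16/48 = 0.3333

0.3333


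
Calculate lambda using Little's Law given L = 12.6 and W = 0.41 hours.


lambda = L / W = 12.6 / 0.41 = 30.73 per hour

30.73 per hour


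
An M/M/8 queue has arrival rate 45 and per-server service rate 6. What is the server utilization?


rho = lambda/(c*mu) = 45/(8*6) = 0.9375

0.9375


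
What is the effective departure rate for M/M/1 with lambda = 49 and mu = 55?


For a stable queue (lambda < mu), throughput = lambda = 49 per hour

49 per hour


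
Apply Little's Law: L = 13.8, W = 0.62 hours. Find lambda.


lambda = L / W = 13.8 / 0.62 = 22.26 per hour

22.26 per hour


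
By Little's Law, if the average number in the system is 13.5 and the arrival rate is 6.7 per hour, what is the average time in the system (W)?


W = L / lambda = 13.5 / 6.7 = 2.0149 hours

2.0149 hours


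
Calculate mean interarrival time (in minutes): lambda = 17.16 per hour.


Mean interarrival time = 60/lambda = 60/17.16 = 3.5 minutes

3.5 minutes


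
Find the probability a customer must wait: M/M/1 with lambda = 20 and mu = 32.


P(wait) = rho = lambda/mu = 20/32 = 0.625

0.625


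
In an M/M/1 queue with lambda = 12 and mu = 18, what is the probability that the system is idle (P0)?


P0 = 1 - rho = 1 - 12/18 = 0.3333

0.3333


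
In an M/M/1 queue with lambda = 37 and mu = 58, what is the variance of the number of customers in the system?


rho = 37/58; Var(N) = rho/(1-rho)^2 = 4.87

4.87


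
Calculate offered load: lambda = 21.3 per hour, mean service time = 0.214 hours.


Offered load a = lambda * E[S] = 21.3 * 0.214 = 4.56 Erlangs

4.56 Erlangs


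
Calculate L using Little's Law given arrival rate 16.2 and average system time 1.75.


L = lambda * W = 16.2 * 1.75 = 28.35

28.35


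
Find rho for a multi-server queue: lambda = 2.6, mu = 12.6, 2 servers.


rho = lambda / (c * mu) = 2.6 / (2 * 12.6) = 0.1032

0.1032


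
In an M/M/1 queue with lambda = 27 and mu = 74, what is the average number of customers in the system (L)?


rho = 27/74; L = rho/(1-rho) = 0.57

0.57


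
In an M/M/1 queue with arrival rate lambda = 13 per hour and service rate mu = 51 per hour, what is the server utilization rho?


rho = lambda/mu = 13/51 = 0.2549

0.2549


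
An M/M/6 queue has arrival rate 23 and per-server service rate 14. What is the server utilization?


rho = lambda/(c*mu) = 23/(6*14) = 0.2738

0.2738


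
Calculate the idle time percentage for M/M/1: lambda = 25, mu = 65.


Idle fraction = (1 - rho) * 100 = (1 - 25/65) * 100 = 61.5%

61.5%


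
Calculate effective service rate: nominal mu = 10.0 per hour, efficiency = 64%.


Effective rate = mu * efficiency = 10.0 * 0.64 = 6.4 per hour

6.4 per hour


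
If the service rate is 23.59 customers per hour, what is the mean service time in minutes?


Mean service time = 60/mu = 60/23.59 = 2.54 minutes

2.54 minutes


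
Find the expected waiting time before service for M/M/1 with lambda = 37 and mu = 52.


rho = 37/52; Wq = rho/(mu - lambda) = 0.0474 hours

0.0474 hours


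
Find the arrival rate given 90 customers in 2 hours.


lambda = total arrivals / time = 90 / 2 = 45.0 per hour

45.0 per hour


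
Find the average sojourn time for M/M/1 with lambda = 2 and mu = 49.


W = 1/(mu - lambda) = 1/(49 - 2) = 0.0213 hours

0.0213 hours


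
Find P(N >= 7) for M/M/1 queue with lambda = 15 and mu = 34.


P(N >= 7) = rho^7 = (15/34)^7 = 0.0033

0.0033


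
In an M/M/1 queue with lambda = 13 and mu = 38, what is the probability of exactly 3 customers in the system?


rho = 13/38; P(n) = (1-rho)*rho^n = (1-13/38)*(13/38)^3 = 0.0263

0.0263


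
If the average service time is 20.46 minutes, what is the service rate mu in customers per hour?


mu = 60 / avg_service_time = 60 / 20.46 = 2.93 per hour

2.93 per hour


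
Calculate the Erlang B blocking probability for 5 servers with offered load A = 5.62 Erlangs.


B(N,A) = (A^N/N!) / sum(A^k/k!, k=0..N) with N=5, A=5.62 = 0.333

0.333


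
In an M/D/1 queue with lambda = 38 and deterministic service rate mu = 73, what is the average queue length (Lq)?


M/D/1: Lq = rho^2 / (2*(1-rho)) where rho = 38/73; Lq = 0.28

0.28


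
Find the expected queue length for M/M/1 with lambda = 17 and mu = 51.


rho = 17/51; Lq = rho^2/(1-rho) = 0.17

0.17


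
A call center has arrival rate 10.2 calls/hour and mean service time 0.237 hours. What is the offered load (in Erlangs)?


Offered load a = lambda * E[S] = 10.2 * 0.237 = 2.42 Erlangs

2.42 Erlangs


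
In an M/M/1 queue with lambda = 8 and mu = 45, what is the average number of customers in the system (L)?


rho = 8/45; L = rho/(1-rho) = 0.22

0.22


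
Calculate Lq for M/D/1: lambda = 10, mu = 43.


M/D/1: Lq = rho^2 / (2*(1-rho)) where rho = 10/43; Lq = 0.04

0.04


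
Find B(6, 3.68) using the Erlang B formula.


B(N,A) = (A^N/N!) / sum(A^k/k!, k=0..N) with N=6, A=3.68 = 0.0946

0.0946


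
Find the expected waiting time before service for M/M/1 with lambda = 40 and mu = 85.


rho = 40/85; Wq = rho/(mu - lambda) = 0.0105 hours

0.0105 hours


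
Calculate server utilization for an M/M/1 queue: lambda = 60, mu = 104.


rho = lambda/mu = 60/104 = 0.5769

0.5769


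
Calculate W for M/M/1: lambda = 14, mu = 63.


W = 1/(mu - lambda) = 1/(63 - 14) = 0.0204 hours

0.0204 hours


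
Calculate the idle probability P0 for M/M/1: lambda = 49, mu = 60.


P0 = 1 - rho = 1 - 49/60 = 0.1833

0.1833


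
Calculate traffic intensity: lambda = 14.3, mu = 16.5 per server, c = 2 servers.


rho = lambda / (c * mu) = 14.3 / (2 * 16.5) = 0.4333

0.4333


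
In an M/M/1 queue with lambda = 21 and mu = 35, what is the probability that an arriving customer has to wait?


P(wait) = rho = lambda/mu = 21/35 = 0.6

0.6


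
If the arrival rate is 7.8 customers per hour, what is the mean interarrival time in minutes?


Mean interarrival time = 60/lambda = 60/7.8 = 7.69 minutes

7.69 minutes


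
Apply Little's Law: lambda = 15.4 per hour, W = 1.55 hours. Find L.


L = lambda * W = 15.4 * 1.55 = 23.87

23.87


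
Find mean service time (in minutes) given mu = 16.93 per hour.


Mean service time = 60/mu = 60/16.93 = 3.54 minutes

3.54 minutes


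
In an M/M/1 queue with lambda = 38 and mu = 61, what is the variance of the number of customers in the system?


rho = 38/61; Var(N) = rho/(1-rho)^2 = 4.38

4.38


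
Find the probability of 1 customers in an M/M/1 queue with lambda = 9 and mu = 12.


rho = 9/12; P(n) = (1-rho)*rho^n = (1-9/12)*(9/12)^1 = 0.1875

0.1875


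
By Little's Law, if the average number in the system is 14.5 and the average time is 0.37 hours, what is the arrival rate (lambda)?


lambda = L / W = 14.5 / 0.37 = 39.19 per hour

39.19 per hour


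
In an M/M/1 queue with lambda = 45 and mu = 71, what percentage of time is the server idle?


Idle fraction = (1 - rho) * 100 = (1 - 45/71) * 100 = 36.6%

36.6%


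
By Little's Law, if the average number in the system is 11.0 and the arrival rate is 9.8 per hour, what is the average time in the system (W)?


W = L / lambda = 11.0 / 9.8 = 1.1224 hours

1.1224 hours


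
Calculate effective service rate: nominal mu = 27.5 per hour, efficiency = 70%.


Effective rate = mu * efficiency = 27.5 * 0.7 = 19.25 per hour

19.25 per hour


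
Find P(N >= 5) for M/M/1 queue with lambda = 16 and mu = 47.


P(N >= 5) = rho^5 = (16/47)^5 = 0.0046

0.0046


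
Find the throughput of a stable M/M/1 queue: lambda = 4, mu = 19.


For a stable queue (lambda < mu), throughput = lambda = 4 per hour

4 per hour


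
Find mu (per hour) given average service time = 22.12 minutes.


mu = 60 / avg_service_time = 60 / 22.12 = 2.71 per hour

2.71 per hour


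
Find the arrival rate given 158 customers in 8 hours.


lambda = total arrivals / time = 158 / 8 = 19.75 per hour

19.75 per hour


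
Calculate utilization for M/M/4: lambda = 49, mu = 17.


rho = lambda/(c*mu) = 49/(4*17) = 0.7206

0.7206


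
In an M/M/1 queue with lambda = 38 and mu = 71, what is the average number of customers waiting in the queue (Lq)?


rho = 38/71; Lq = rho^2/(1-rho) = 0.62

0.62


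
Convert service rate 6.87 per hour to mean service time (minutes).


Mean service time = 60/mu = 60/6.87 = 8.73 minutes

8.73 minutes


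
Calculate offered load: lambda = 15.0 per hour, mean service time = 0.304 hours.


Offered load a = lambda * E[S] = 15.0 * 0.304 = 4.56 Erlangs

4.56 Erlangs


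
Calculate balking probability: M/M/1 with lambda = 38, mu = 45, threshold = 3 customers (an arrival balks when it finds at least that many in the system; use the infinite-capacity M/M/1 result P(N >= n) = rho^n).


P(N >= 3) = rho^3 = (38/45)^3 = 0.6022

0.6022


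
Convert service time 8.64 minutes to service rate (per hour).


mu = 60 / avg_service_time = 60 / 8.64 = 6.94 per hour

6.94 per hour


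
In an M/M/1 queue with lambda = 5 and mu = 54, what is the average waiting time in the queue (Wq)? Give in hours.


rho = 5/54; Wq = rho/(mu - lambda) = 0.0019 hours

0.0019 hours


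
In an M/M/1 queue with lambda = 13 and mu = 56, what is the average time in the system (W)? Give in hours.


W = 1/(mu - lambda) = 1/(56 - 13) = 0.0233 hours

0.0233 hours


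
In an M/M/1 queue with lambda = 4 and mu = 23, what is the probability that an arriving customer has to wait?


P(wait) = rho = lambda/mu = 4/23 = 0.1739

0.1739


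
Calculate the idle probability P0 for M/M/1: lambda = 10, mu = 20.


P0 = 1 - rho = 1 - 10/20 = 0.5

0.5


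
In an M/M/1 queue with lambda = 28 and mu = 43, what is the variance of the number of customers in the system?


rho = 28/43; Var(N) = rho/(1-rho)^2 = 5.35

5.35


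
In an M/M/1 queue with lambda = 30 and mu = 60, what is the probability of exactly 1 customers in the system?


rho = 30/60; P(n) = (1-rho)*rho^n = (1-30/60)*(30/60)^1 = 0.25

0.25


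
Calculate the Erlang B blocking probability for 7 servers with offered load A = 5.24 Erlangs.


B(N,A) = (A^N/N!) / sum(A^k/k!, k=0..N) with N=7, A=5.24 = 0.1357

0.1357


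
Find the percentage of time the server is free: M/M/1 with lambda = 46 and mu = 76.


Idle fraction = (1 - rho) * 100 = (1 - 46/76) * 100 = 39.5%

39.5%


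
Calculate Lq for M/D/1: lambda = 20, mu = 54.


M/D/1: Lq = rho^2 / (2*(1-rho)) where rho = 20/54; Lq = 0.11

0.11


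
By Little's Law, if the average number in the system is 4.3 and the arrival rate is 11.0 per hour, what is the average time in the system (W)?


W = L / lambda = 4.3 / 11.0 = 0.3909 hours

0.3909 hours


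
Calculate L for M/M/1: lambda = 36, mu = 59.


rho = 36/59; L = rho/(1-rho) = 1.57

1.57


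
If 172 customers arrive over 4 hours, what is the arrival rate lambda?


lambda = total arrivals / time = 172 / 4 = 43.0 per hour

43.0 per hour


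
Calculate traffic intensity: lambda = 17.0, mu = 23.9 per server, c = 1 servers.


rho = lambda / (c * mu) = 17.0 / (1 * 23.9) = 0.7113

0.7113


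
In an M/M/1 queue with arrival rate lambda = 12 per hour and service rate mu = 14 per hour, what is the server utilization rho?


rho = lambda/mu = 12/14 = 0.8571

0.8571


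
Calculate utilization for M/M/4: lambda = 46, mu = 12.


rho = lambda/(c*mu) = 46/(4*12) = 0.9583

0.9583


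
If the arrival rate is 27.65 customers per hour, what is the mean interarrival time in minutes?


Mean interarrival time = 60/lambda = 60/27.65 = 2.17 minutes

2.17 minutes


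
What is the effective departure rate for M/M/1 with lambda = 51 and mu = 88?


For a stable queue (lambda < mu), throughput = lambda = 51 per hour

51 per hour


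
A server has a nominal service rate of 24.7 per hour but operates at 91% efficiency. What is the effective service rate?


Effective rate = mu * efficiency = 24.7 * 0.91 = 22.48 per hour

22.48 per hour


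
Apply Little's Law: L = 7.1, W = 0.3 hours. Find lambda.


lambda = L / W = 7.1 / 0.3 = 23.67 per hour

23.67 per hour


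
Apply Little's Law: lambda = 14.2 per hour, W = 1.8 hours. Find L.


L = lambda * W = 14.2 * 1.8 = 25.56

25.56


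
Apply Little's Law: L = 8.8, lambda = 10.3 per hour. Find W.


W = L / lambda = 8.8 / 10.3 = 0.8544 hours

0.8544 hours


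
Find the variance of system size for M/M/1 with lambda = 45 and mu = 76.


rho = 45/76; Var(N) = rho/(1-rho)^2 = 3.56

3.56


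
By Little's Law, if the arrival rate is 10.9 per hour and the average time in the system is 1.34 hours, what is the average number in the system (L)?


L = lambda * W = 10.9 * 1.34 = 14.61

14.61


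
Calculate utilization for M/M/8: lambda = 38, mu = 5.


rho = lambda/(c*mu) = 38/(8*5) = 0.95

0.95


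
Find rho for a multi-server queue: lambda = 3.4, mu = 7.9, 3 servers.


rho = lambda / (c * mu) = 3.4 / (3 * 7.9) = 0.1435

0.1435


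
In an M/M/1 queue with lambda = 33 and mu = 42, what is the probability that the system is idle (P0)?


P0 = 1 - rho = 1 - 33/42 = 0.2143

0.2143


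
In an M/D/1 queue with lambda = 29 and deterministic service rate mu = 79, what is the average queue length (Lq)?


M/D/1: Lq = rho^2 / (2*(1-rho)) where rho = 29/79; Lq = 0.11

0.11


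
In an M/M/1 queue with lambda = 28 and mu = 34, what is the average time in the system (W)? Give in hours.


W = 1/(mu - lambda) = 1/(34 - 28) = 0.1667 hours

0.1667 hours


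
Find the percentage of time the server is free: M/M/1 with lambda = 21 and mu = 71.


Idle fraction = (1 - rho) * 100 = (1 - 21/71) * 100 = 70.4%

70.4%


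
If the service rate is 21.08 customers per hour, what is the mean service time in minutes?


Mean service time = 60/mu = 60/21.08 = 2.85 minutes

2.85 minutes


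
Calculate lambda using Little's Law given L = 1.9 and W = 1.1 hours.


lambda = L / W = 1.9 / 1.1 = 1.73 per hour

1.73 per hour


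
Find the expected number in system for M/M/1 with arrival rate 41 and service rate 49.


rho = 41/49; L = rho/(1-rho) = 5.13

5.13


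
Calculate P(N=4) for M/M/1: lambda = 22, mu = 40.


rho = 22/40; P(n) = (1-rho)*rho^n = (1-22/40)*(22/40)^4 = 0.0412

0.0412


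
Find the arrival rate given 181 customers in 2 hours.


lambda = total arrivals / time = 181 / 2 = 90.5 per hour

90.5 per hour


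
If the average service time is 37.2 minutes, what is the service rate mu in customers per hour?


mu = 60 / avg_service_time = 60 / 37.2 = 1.61 per hour

1.61 per hour


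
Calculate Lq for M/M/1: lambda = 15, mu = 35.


rho = 15/35; Lq = rho^2/(1-rho) = 0.32

0.32


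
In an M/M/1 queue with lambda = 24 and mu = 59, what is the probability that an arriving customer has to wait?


P(wait) = rho = lambda/mu = 24/59 = 0.4068

0.4068


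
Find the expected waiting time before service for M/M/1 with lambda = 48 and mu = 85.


rho = 48/85; Wq = rho/(mu - lambda) = 0.0153 hours

0.0153 hours


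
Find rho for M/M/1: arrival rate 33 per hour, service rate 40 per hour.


rho = lambda/mu = 33/40 = 0.825

0.825


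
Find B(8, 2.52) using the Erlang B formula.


B(N,A) = (A^N/N!) / sum(A^k/k!, k=0..N) with N=8, A=2.52 = 0.0032

0.0032


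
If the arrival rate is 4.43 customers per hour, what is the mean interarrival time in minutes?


Mean interarrival time = 60/lambda = 60/4.43 = 13.54 minutes

13.54 minutes


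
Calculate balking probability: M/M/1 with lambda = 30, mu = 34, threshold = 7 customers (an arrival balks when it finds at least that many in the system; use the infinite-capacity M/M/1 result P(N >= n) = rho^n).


P(N >= 7) = rho^7 = (30/34)^7 = 0.4164

0.4164


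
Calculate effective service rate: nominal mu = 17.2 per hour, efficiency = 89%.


Effective rate = mu * efficiency = 17.2 * 0.89 = 15.31 per hour

15.31 per hour


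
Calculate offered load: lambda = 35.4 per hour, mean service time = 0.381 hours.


Offered load a = lambda * E[S] = 35.4 * 0.381 = 13.49 Erlangs

13.49 Erlangs


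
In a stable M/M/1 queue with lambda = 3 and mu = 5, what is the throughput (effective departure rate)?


For a stable queue (lambda < mu), throughput = lambda = 3 per hour

3 per hour


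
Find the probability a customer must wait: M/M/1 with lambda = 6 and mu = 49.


P(wait) = rho = lambda/mu = 6/49 = 0.1224

0.1224


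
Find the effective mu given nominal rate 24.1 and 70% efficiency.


Effective rate = mu * efficiency = 24.1 * 0.7 = 16.87 per hour

16.87 per hour


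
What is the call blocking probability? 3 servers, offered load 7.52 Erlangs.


B(N,A) = (A^N/N!) / sum(A^k/k!, k=0..N) with N=3, A=7.52 = 0.6583

0.6583


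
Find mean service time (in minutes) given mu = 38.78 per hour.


Mean service time = 60/mu = 60/38.78 = 1.55 minutes

1.55 minutes


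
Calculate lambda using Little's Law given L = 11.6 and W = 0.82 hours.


lambda = L / W = 11.6 / 0.82 = 14.15 per hour

14.15 per hour


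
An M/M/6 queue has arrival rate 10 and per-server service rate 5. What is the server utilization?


rho = lambda/(c*mu) = 10/(6*5) = 0.3333

0.3333


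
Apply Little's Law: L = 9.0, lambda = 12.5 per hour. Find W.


W = L / lambda = 9.0 / 12.5 = 0.72 hours

0.72 hours


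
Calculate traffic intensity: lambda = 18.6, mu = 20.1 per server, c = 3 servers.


rho = lambda / (c * mu) = 18.6 / (3 * 20.1) = 0.3085

0.3085


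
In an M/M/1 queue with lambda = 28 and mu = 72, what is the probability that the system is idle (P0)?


P0 = 1 - rho = 1 - 28/72 = 0.6111

0.6111


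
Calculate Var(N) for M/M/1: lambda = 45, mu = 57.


rho = 45/57; Var(N) = rho/(1-rho)^2 = 17.81

17.81


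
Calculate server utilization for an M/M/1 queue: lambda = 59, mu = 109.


rho = lambda/mu = 59/109 = 0.5413

0.5413


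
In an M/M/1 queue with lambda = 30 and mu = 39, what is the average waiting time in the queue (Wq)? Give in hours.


rho = 30/39; Wq = rho/(mu - lambda) = 0.0855 hours

0.0855 hours


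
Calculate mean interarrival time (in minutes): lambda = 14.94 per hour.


Mean interarrival time = 60/lambda = 60/14.94 = 4.02 minutes

4.02 minutes


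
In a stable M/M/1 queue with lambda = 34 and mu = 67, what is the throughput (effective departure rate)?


For a stable queue (lambda < mu), throughput = lambda = 34 per hour

34 per hour


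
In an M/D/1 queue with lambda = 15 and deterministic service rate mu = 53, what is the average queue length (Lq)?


M/D/1: Lq = rho^2 / (2*(1-rho)) where rho = 15/53; Lq = 0.06

0.06


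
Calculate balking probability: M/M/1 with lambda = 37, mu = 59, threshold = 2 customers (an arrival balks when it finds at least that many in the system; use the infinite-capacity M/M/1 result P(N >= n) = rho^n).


P(N >= 2) = rho^2 = (37/59)^2 = 0.3933

0.3933


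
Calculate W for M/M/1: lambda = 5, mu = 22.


W = 1/(mu - lambda) = 1/(22 - 5) = 0.0588 hours

0.0588 hours


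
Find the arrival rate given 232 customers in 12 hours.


lambda = total arrivals / time = 232 / 12 = 19.33 per hour

19.33 per hour


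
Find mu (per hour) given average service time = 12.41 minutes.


mu = 60 / avg_service_time = 60 / 12.41 = 4.83 per hour

4.83 per hour


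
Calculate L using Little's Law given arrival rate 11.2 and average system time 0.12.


L = lambda * W = 11.2 * 0.12 = 1.34

1.34


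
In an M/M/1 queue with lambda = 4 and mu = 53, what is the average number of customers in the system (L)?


rho = 4/53; L = rho/(1-rho) = 0.08

0.08


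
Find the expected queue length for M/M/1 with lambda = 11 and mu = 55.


rho = 11/55; Lq = rho^2/(1-rho) = 0.05

0.05


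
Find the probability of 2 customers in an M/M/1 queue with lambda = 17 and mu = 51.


rho = 17/51; P(n) = (1-rho)*rho^n = (1-17/51)*(17/51)^2 = 0.0741

0.0741


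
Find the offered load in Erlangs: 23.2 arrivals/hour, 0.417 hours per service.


Offered load a = lambda * E[S] = 23.2 * 0.417 = 9.67 Erlangs

9.67 Erlangs


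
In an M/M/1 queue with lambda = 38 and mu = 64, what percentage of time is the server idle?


Idle fraction = (1 - rho) * 100 = (1 - 38/64) * 100 = 40.6%

40.6%


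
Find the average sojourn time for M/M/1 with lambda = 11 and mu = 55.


W = 1/(mu - lambda) = 1/(55 - 11) = 0.0227 hours

0.0227 hours


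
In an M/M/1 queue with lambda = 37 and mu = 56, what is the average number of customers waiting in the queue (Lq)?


rho = 37/56; Lq = rho^2/(1-rho) = 1.29

1.29


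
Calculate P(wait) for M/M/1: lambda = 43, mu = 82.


P(wait) = rho = lambda/mu = 43/82 = 0.5244

0.5244


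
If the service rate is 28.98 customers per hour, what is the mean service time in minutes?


Mean service time = 60/mu = 60/28.98 = 2.07 minutes

2.07 minutes


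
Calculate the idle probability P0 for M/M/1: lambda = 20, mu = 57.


P0 = 1 - rho = 1 - 20/57 = 0.6491

0.6491


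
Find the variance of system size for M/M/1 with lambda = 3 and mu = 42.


rho = 3/42; Var(N) = rho/(1-rho)^2 = 0.08

0.08


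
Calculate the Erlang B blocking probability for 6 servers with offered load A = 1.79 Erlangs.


B(N,A) = (A^N/N!) / sum(A^k/k!, k=0..N) with N=6, A=1.79 = 0.0076

0.0076


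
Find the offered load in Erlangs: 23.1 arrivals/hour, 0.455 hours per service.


Offered load a = lambda * E[S] = 23.1 * 0.455 = 10.51 Erlangs

10.51 Erlangs


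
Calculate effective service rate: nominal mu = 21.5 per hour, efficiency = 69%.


Effective rate = mu * efficiency = 21.5 * 0.69 = 14.84 per hour

14.84 per hour


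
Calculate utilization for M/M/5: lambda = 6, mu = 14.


rho = lambda/(c*mu) = 6/(5*14) = 0.0857

0.0857


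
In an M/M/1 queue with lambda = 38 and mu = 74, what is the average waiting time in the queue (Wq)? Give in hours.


rho = 38/74; Wq = rho/(mu - lambda) = 0.0143 hours

0.0143 hours


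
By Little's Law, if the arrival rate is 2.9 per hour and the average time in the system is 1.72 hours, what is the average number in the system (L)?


L = lambda * W = 2.9 * 1.72 = 4.99

4.99


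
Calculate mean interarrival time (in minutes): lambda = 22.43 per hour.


Mean interarrival time = 60/lambda = 60/22.43 = 2.67 minutes

2.67 minutes


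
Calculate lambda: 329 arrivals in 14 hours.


lambda = total arrivals / time = 329 / 14 = 23.5 per hour

23.5 per hour


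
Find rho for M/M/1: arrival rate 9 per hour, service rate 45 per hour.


rho = lambda/mu = 9/45 = 0.2

0.2


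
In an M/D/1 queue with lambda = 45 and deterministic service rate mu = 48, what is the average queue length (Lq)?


M/D/1: Lq = rho^2 / (2*(1-rho)) where rho = 45/48; Lq = 7.03

7.03


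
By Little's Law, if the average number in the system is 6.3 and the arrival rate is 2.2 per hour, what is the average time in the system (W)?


W = L / lambda = 6.3 / 2.2 = 2.8636 hours

2.8636 hours


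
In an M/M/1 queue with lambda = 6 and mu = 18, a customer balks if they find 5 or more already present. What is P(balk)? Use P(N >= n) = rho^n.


P(N >= 5) = rho^5 = (6/18)^5 = 0.0041

0.0041


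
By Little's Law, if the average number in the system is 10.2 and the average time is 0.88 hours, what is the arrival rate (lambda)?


lambda = L / W = 10.2 / 0.88 = 11.59 per hour

11.59 per hour


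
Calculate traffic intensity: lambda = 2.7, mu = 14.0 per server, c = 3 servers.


rho = lambda / (c * mu) = 2.7 / (3 * 14.0) = 0.0643

0.0643


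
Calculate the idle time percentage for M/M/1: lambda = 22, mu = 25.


Idle fraction = (1 - rho) * 100 = (1 - 22/25) * 100 = 12.0%

12.0%


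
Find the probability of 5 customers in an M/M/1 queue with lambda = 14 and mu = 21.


rho = 14/21; P(n) = (1-rho)*rho^n = (1-14/21)*(14/21)^5 = 0.0439

0.0439


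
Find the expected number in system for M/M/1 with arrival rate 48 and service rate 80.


rho = 48/80; L = rho/(1-rho) = 1.5

1.5


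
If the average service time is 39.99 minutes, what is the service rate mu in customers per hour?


mu = 60 / avg_service_time = 60 / 39.99 = 1.5 per hour

1.5 per hour


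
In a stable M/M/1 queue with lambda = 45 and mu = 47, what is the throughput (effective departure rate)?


For a stable queue (lambda < mu), throughput = lambda = 45 per hour

45 per hour


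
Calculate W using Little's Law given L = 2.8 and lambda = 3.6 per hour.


W = L / lambda = 2.8 / 3.6 = 0.7778 hours

0.7778 hours


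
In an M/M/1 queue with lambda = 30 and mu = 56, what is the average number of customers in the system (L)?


rho = 30/56; L = rho/(1-rho) = 1.15

1.15
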